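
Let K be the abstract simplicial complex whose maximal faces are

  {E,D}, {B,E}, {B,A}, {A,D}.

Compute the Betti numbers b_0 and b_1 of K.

b_0 = 1, b_1 = 1.

We work with the vertex ordering A < B < D < E. The simplices of K, each written with vertices in increasing order, are:

  0-simplices (4): A, B, D, E
  1-simplices (4): AB, AD, BE, DE

Hence C_0 ≅ Z^4, C_1 ≅ Z^4.

∂_1: C_1 → C_0 sends each edge [p,q] (with p < q) to q − p.
The 4×4 boundary matrix has rank 3 and Smith normal form diag(1,1,1).

From H_k ≅ ker(∂_k) / im(∂_{k+1}) we obtain:

  H_0: rank C_0 − rank ∂_1 = 4 − 3 = 1, and the invariant factors of ∂_1 are all 1, so H_0 = Z.
  H_1: rank ker ∂_1 − rank ∂_2 = (4 − 3) − 0 = 1, and there is no ∂_2, so H_1 = Z.

Hence the Betti numbers are b_0 = 1, b_1 = 1.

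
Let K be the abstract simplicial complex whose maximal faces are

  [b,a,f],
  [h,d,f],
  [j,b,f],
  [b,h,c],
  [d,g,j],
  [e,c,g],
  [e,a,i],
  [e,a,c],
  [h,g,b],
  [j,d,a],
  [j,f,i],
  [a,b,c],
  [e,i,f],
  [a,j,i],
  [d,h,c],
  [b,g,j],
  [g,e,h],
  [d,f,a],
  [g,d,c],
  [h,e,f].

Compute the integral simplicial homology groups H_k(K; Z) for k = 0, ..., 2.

H_0 = Z,  H_1 = Z ⊕ Z_2,  H_2 = 0.

Take the total order a < b < c < d < e < f < g < h < i < j on the vertex set. Then K (dimension 2) consists of the simplices:

  0-simplices (10): a, b, c, d, e, f, g, h, i, j
  1-simplices (30): ab, ac, ad, ae, af, ai, aj, bc, bf, bg, bh, bj, cd, ce, cg, ch, df, dg, dh, dj, ef, eg, eh, ei, fh, fi, fj, gh, gj, ij
  2-simplices (20): abc, abf, ace, adf, adj, aei, aij, bch, bfj, bgh, bgj, cdg, cdh, ceg, dfh, dgj, efh, efi, egh, fij

Hence C_0 ≅ Z^10, C_1 ≅ Z^30, C_2 ≅ Z^20.

∂_1: C_1 → C_0 is given by ∂[p,q] = [q] − [p]. For instance
  ∂ac = c − a.
This gives a 10×30 integer matrix of rank 9; reducing to Smith normal form yields diagonal entries (1,1,1,1,1,1,1,1,1).

Boundary ∂_2: C_2 → C_1 maps a triangle to the signed sum of its edges. For instance
  ∂cdh = dh − ch + cd,
  ∂egh = gh − eh + eg.
The 30×20 boundary matrix has rank 20 and Smith normal form diag(1,1,1,1,1,1,1,1,1,1,1,1,1,1,1,1,1,1,1,2).

Reading off H_k = ker ∂_k / im ∂_{k+1}:

  H_0: rank C_0 − rank ∂_1 = 10 − 9 = 1, and the invariant factors of ∂_1 are all 1, so H_0 ≅ Z.
  H_1: rank ker ∂_1 − rank ∂_2 = (30 − 9) − 20 = 1, and ∂_2 has invariant factor 2 > 1, so H_1 ≅ Z ⊕ Z_2.
  H_2: rank ker ∂_2 − rank ∂_3 = (20 − 20) − 0 = 0, and there is no ∂_3, so H_2 ≅ 0.

(K is a triangulation of the Klein bottle.)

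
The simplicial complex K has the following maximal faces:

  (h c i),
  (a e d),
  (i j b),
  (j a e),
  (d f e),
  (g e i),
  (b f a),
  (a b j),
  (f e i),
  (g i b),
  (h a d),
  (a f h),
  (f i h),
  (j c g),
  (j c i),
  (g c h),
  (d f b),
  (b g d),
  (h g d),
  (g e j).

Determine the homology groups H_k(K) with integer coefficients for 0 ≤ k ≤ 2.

K has 10 vertices, 30 edges, 20 triangles.
rank ∂_0 = 0, rank ∂_1 = 9 ⇒ b_0 = 10 − 0 − 9 = 1; all invariant factors of ∂_1 are 1 so no torsion. So H_0 ≅ Z.
rank ∂_1 = 9, rank ∂_2 = 20 ⇒ b_1 = 30 − 9 − 20 = 1; ∂_2 has invariant factor(s) [2] giving torsion. So H_1 ≅ Z ⊕ Z_2.
rank ∂_2 = 20, rank ∂_3 = 0 ⇒ b_2 = 20 − 20 − 0 = 0. So H_2 ≅ 0.

H_0 ≅ Z,  H_1 ≅ Z ⊕ Z_2,  H_2 = 0.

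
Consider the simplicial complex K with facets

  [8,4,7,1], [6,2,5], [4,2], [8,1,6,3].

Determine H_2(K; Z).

We work with the vertex ordering 1 < 2 < 3 < 4 < 5 < 6 < 7 < 8. The simplices of K, each written with vertices in increasing order, are:

  0-simplices (8): [1], [2], [3], [4], [5], [6], [7], [8]
  1-simplices (15): [1,3], [1,4], [1,6], [1,7], [1,8], [2,4], [2,5], [2,6], [3,6], [3,8], [4,7], [4,8], [5,6], [6,8], [7,8]
  2-simplices (9): [1,3,6], [1,3,8], [1,4,7], [1,4,8], [1,6,8], [1,7,8], [2,5,6], [3,6,8], [4,7,8]
  3-simplices (2): [1,3,6,8], [1,4,7,8]

Hence C_0 ≅ Z^8, C_1 ≅ Z^15, C_2 ≅ Z^9, C_3 ≅ Z^2.

Boundary ∂_1: C_1 → C_0 sends each edge [p,q] (with p < q) to q − p. For instance
  ∂[2,4] = [4] − [2].
This gives a 8×15 integer matrix of rank 7; reducing to Smith normal form yields diagonal entries (1,1,1,1,1,1,1).

Boundary ∂_2: C_2 → C_1 acts by ∂[p,q,r] = [q,r] − [p,r] + [p,q]. For instance
  ∂[2,5,6] = [5,6] − [2,6] + [2,5],
  ∂[1,7,8] = [7,8] − [1,8] + [1,7].
The 15×9 boundary matrix has rank 7 and Smith normal form diag(1,1,1,1,1,1,1).

Boundary ∂_3: C_3 → C_2 sends each 3-simplex σ to the alternating sum Σ_i (−1)^i (σ with its i-th vertex removed). For instance
  ∂[1,4,7,8] = [4,7,8] − [1,7,8] + [1,4,8] − [1,4,7],
  ∂[1,3,6,8] = [3,6,8] − [1,6,8] + [1,3,8] − [1,3,6].
As a 9×2 matrix over Z this has rank 2, with invariant factors (1,1).

Reading off H_k = ker ∂_k / im ∂_{k+1}:

  H_2: rank ker ∂_2 − rank ∂_3 = (9 − 7) − 2 = 0, and the invariant factors of ∂_3 are all 1, so H_2 = 0.

H_2 = 0.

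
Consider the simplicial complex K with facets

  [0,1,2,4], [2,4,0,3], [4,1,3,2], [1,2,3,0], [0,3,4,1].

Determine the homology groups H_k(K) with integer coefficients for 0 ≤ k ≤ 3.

We work with the vertex ordering 0 < 1 < 2 < 3 < 4. The simplices of K, each written with vertices in increasing order, are:

  0-simplices (5): [0], [1], [2], [3], [4]
  1-simplices (10): [0,1], [0,2], [0,3], [0,4], [1,2], [1,3], [1,4], [2,3], [2,4], [3,4]
  2-simplices (10): [0,1,2], [0,1,3], [0,1,4], [0,2,3], [0,2,4], [0,3,4], [1,2,3], [1,2,4], [1,3,4], [2,3,4]
  3-simplices (5): [0,1,2,3], [0,1,2,4], [0,1,3,4], [0,2,3,4], [1,2,3,4]

so the chain groups are C_0 ≅ Z^5, C_1 ≅ Z^10, C_2 ≅ Z^10, C_3 ≅ Z^5.

The boundary map ∂_1: C_1 → C_0 maps an edge to its endpoints' difference, ∂[p,q] = q − p.
The 5×10 boundary matrix has rank 4 and Smith normal form diag(1,1,1,1).

∂_2: C_2 → C_1 sends each 2-simplex [p,q,r] to [q,r] − [p,r] + [p,q]. For instance
  ∂[1,2,3] = [2,3] − [1,3] + [1,2],
  ∂[0,2,4] = [2,4] − [0,4] + [0,2].
This gives a 10×10 integer matrix of rank 6; reducing to Smith normal form yields diagonal entries (1,1,1,1,1,1).

The boundary map ∂_3: C_3 → C_2 sends each 3-simplex σ to the alternating sum Σ_i (−1)^i (σ with its i-th vertex removed). For instance
  ∂[0,1,2,4] = [1,2,4] − [0,2,4] + [0,1,4] − [0,1,2],
  ∂[0,1,3,4] = [1,3,4] − [0,3,4] + [0,1,4] − [0,1,3].
As a 10×5 matrix over Z this has rank 4, with invariant factors (1,1,1,1).

Now H_k = ker ∂_k / im ∂_{k+1}, so:

  H_0: rank C_0 − rank ∂_1 = 5 − 4 = 1, and the invariant factors of ∂_1 are all 1, so H_0 = Z.
  H_1: rank ker ∂_1 − rank ∂_2 = (10 − 4) − 6 = 0, and the invariant factors of ∂_2 are all 1, so H_1 = 0.
  H_2: rank ker ∂_2 − rank ∂_3 = (10 − 6) − 4 = 0, and the invariant factors of ∂_3 are all 1, so H_2 = 0.
  H_3: rank ker ∂_3 − rank ∂_4 = (5 − 4) − 0 = 1, and there is no ∂_4, so H_3 = Z.

As a check, the Euler characteristic is 5 − 10 + 10 − 5 = 0, which agrees with 1 − 0 + 0 − 1 = 0.
(K is a triangulation of the 3-sphere S^3.)

H_0 = Z,  H_1 = 0,  H_2 = 0,  H_3 = Z.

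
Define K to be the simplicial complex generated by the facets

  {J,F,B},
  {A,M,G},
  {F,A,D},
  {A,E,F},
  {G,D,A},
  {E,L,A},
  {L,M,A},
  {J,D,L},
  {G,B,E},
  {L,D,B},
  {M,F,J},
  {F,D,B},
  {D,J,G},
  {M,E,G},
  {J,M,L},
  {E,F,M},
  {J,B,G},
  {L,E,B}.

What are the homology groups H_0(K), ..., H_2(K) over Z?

H_0 ≅ Z,  H_1 ≅ Z ⊕ Z/2,  H_2 = 0.

We work with the vertex ordering A < B < D < E < F < G < J < L < M. The simplices of K, each written with vertices in increasing order, are:

  0-simplices (9): A, B, D, E, F, G, J, L, M
  1-simplices (27): AD, AE, AF, AG, AL, AM, BD, BE, BF, BG, BJ, BL, DF, DG, DJ, DL, EF, EG, EL, EM, FJ, FM, GJ, GM, JL, JM, LM
  2-simplices (18): ADF, ADG, AEF, AEL, AGM, ALM, BDF, BDL, BEG, BEL, BFJ, BGJ, DGJ, DJL, EFM, EGM, FJM, JLM

giving chain groups C_0 ≅ Z^9, C_1 ≅ Z^27, C_2 ≅ Z^18.

Boundary ∂_1: C_1 → C_0 is given by ∂[p,q] = [q] − [p]. For instance
  ∂AF = F − A.
This gives a 9×27 integer matrix of rank 8; reducing to Smith normal form yields diagonal entries (1,1,1,1,1,1,1,1).

The boundary map ∂_2: C_2 → C_1 sends each 2-simplex [p,q,r] to [q,r] − [p,r] + [p,q]. For instance
  ∂ADG = DG − AG + AD,
  ∂EFM = FM − EM + EF.
As a 27×18 matrix over Z this has rank 18, with invariant factors (1,1,1,1,1,1,1,1,1,1,1,1,1,1,1,1,1,2).

From H_k ≅ ker(∂_k) / im(∂_{k+1}) we obtain:

  H_0: rank C_0 − rank ∂_1 = 9 − 8 = 1, and the invariant factors of ∂_1 are all 1, so H_0 = Z.
  H_1: rank ker ∂_1 − rank ∂_2 = (27 − 8) − 18 = 1, and ∂_2 has invariant factor 2 > 1, so H_1 = Z ⊕ Z/2.
  H_2: rank ker ∂_2 − rank ∂_3 = (18 − 18) − 0 = 0, and there is no ∂_3, so H_2 = 0.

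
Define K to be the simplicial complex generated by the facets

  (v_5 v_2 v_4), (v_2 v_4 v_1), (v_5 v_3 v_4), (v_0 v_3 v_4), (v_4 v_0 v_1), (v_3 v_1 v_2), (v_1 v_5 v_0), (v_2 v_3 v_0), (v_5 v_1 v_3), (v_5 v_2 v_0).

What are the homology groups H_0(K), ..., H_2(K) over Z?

Fix the vertex order v_0 < v_1 < v_2 < v_3 < v_4 < v_5 and write every simplex with vertices in increasing order. Then dim K = 2 and the simplices of K are:

  0-simplices (6): [v_0], [v_1], [v_2], [v_3], [v_4], [v_5]
  1-simplices (15): (15 of them)
  2-simplices (10): [v_0,v_1,v_4], [v_0,v_1,v_5], [v_0,v_2,v_3], [v_0,v_2,v_5], [v_0,v_3,v_4], [v_1,v_2,v_3], [v_1,v_2,v_4], [v_1,v_3,v_5], [v_2,v_4,v_5], [v_3,v_4,v_5]

Hence C_0 ≅ Z^6, C_1 ≅ Z^15, C_2 ≅ Z^10.

The boundary map ∂_1: C_1 → C_0 maps an edge to its endpoints' difference, ∂[p,q] = q − p. For instance
  ∂[v_3,v_5] = [v_5] − [v_3].
The 6×15 boundary matrix has rank 5 and Smith normal form diag(1,1,1,1,1).

The boundary map ∂_2: C_2 → C_1 acts by ∂[p,q,r] = [q,r] − [p,r] + [p,q]. For instance
  ∂[v_1,v_3,v_5] = [v_3,v_5] − [v_1,v_5] + [v_1,v_3],
  ∂[v_3,v_4,v_5] = [v_4,v_5] − [v_3,v_5] + [v_3,v_4].
The resulting 15×10 matrix has rank 10, and its Smith normal form has invariant factors (1,1,1,1,1,1,1,1,1,2).

Computing H_k = (kernel of ∂_k) / (image of ∂_{k+1}):

  H_0: rank C_0 − rank ∂_1 = 6 − 5 = 1, and the invariant factors of ∂_1 are all 1, so H_0 ≅ Z.
  H_1: rank ker ∂_1 − rank ∂_2 = (15 − 5) − 10 = 0, and ∂_2 has invariant factor 2 > 1, so H_1 ≅ Z/2.
  H_2: rank ker ∂_2 − rank ∂_3 = (10 − 10) − 0 = 0, and there is no ∂_3, so H_2 ≅ 0.

(K is a triangulation of the real projective plane RP^2.)

H_0 ≅ Z,  H_1 ≅ Z/2,  H_2 = 0.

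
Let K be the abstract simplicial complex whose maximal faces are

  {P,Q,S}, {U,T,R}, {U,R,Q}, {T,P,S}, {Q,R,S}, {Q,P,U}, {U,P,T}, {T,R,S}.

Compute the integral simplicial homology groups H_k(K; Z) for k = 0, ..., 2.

Fix the vertex order P < Q < R < S < T < U and write every simplex with vertices in increasing order. Then dim K = 2 and the simplices of K are:

  0-simplices (6): P, Q, R, S, T, U
  1-simplices (12): PQ, PS, PT, PU, QR, QS, QU, RS, RT, RU, ST, TU
  2-simplices (8): PQS, PQU, PST, PTU, QRS, QRU, RST, RTU

so the chain groups are C_0 ≅ Z^6, C_1 ≅ Z^12, C_2 ≅ Z^8.

∂_1: C_1 → C_0 maps an edge to its endpoints' difference, ∂[p,q] = q − p.
This gives a 6×12 integer matrix of rank 5; reducing to Smith normal form yields diagonal entries (1,1,1,1,1).

Boundary ∂_2: C_2 → C_1 acts by ∂[p,q,r] = [q,r] − [p,r] + [p,q]. For instance
  ∂PQU = QU − PU + PQ,
  ∂QRS = RS − QS + QR.
The 12×8 boundary matrix has rank 7 and Smith normal form diag(1,1,1,1,1,1,1).

Computing H_k = (kernel of ∂_k) / (image of ∂_{k+1}):

  H_0: rank C_0 − rank ∂_1 = 6 − 5 = 1, and the invariant factors of ∂_1 are all 1, so H_0 ≅ Z.
  H_1: rank ker ∂_1 − rank ∂_2 = (12 − 5) − 7 = 0, and the invariant factors of ∂_2 are all 1, so H_1 ≅ 0.
  H_2: rank ker ∂_2 − rank ∂_3 = (8 − 7) − 0 = 1, and there is no ∂_3, so H_2 ≅ Z.

H_0 ≅ Z,  H_1 = 0,  H_2 ≅ Z.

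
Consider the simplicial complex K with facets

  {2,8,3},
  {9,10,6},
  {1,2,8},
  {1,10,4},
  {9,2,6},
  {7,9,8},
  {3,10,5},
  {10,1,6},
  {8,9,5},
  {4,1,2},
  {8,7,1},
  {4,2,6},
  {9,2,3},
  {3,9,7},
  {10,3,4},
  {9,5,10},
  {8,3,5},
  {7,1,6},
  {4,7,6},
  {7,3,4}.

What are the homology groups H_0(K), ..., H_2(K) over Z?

H_0 = Z,  H_1 = Z ⊕ Z/2,  H_2 = 0.

K has 10 vertices, 30 edges, 20 triangles.
rank ∂_0 = 0, rank ∂_1 = 9 ⇒ b_0 = 10 − 0 − 9 = 1; all invariant factors of ∂_1 are 1 so no torsion. So H_0 ≅ Z.
rank ∂_1 = 9, rank ∂_2 = 20 ⇒ b_1 = 30 − 9 − 20 = 1; ∂_2 has invariant factor(s) [2] giving torsion. So H_1 ≅ Z ⊕ Z/2.
rank ∂_2 = 20, rank ∂_3 = 0 ⇒ b_2 = 20 − 20 − 0 = 0. So H_2 ≅ 0.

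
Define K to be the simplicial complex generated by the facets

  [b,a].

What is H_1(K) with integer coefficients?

Take the total order a < b on the vertex set. Then K (dimension 1) consists of the simplices:

  0-simplices (2): a, b
  1-simplices (1): ab

giving chain groups C_0 ≅ Z^2, C_1 ≅ Z^1.

∂_1: C_1 → C_0 maps an edge to its endpoints' difference, ∂[p,q] = q − p. For instance
  ∂ab = b − a.
As a 2×1 matrix over Z this has rank 1, with invariant factors (1).

From H_k ≅ ker(∂_k) / im(∂_{k+1}) we obtain:

  H_1: rank ker ∂_1 − rank ∂_2 = (1 − 1) − 0 = 0, and there is no ∂_2, so H_1 ≅ 0.

(K is a triangulation of the 1-simplex.)

H_1 = 0.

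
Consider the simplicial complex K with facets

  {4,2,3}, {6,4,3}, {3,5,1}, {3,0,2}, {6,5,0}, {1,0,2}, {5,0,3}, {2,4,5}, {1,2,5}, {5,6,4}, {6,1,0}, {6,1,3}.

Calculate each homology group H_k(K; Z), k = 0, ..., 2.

K has 7 vertices, 18 edges, 12 triangles.
rank ∂_0 = 0, rank ∂_1 = 6 ⇒ b_0 = 7 − 0 − 6 = 1; all invariant factors of ∂_1 are 1 so no torsion. So H_0 ≅ Z.
rank ∂_1 = 6, rank ∂_2 = 12 ⇒ b_1 = 18 − 6 − 12 = 0; ∂_2 has invariant factor(s) [2] giving torsion. So H_1 ≅ Z/2.
rank ∂_2 = 12, rank ∂_3 = 0 ⇒ b_2 = 12 − 12 − 0 = 0. So H_2 ≅ 0.

H_0 ≅ Z,  H_1 ≅ Z/2,  H_2 = 0.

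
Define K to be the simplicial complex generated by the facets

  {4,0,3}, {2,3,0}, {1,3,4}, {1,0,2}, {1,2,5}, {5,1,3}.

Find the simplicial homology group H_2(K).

H_2 = 0.

Fix the vertex order 0 < 1 < 2 < 3 < 4 < 5 and write every simplex with vertices in increasing order. Then dim K = 2 and the simplices of K are:

  0-simplices (6): [0], [1], [2], [3], [4], [5]
  1-simplices (12): [0,1], [0,2], [0,3], [0,4], [1,2], [1,3], [1,4], [1,5], [2,3], [2,5], [3,4], [3,5]
  2-simplices (6): [0,1,2], [0,2,3], [0,3,4], [1,2,5], [1,3,4], [1,3,5]

so the chain groups are C_0 ≅ Z^6, C_1 ≅ Z^12, C_2 ≅ Z^6.

∂_1: C_1 → C_0 is given by ∂[p,q] = [q] − [p].
The 6×12 boundary matrix has rank 5 and Smith normal form diag(1,1,1,1,1).

Boundary ∂_2: C_2 → C_1 maps a triangle to the signed sum of its edges. For instance
  ∂[0,2,3] = [2,3] − [0,3] + [0,2],
  ∂[0,3,4] = [3,4] − [0,4] + [0,3].
The 12×6 boundary matrix has rank 6 and Smith normal form diag(1,1,1,1,1,1).

From H_k ≅ ker(∂_k) / im(∂_{k+1}) we obtain:

  H_2: rank ker ∂_2 − rank ∂_3 = (6 − 6) − 0 = 0, and there is no ∂_3, so H_2 = 0.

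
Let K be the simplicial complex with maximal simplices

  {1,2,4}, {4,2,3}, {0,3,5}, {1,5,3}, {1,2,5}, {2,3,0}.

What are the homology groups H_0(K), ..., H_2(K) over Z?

Fix the vertex order 0 < 1 < 2 < 3 < 4 < 5 and write every simplex with vertices in increasing order. Then dim K = 2 and the simplices of K are:

  0-simplices (6): [0], [1], [2], [3], [4], [5]
  1-simplices (12): [0,2], [0,3], [0,5], [1,2], [1,3], [1,4], [1,5], [2,3], [2,4], [2,5], [3,4], [3,5]
  2-simplices (6): [0,2,3], [0,3,5], [1,2,4], [1,2,5], [1,3,5], [2,3,4]

Hence C_0 ≅ Z^6, C_1 ≅ Z^12, C_2 ≅ Z^6.

Boundary ∂_1: C_1 → C_0 is given by ∂[p,q] = [q] − [p]. For instance
  ∂[0,3] = [3] − [0].
As a 6×12 matrix over Z this has rank 5, with invariant factors (1,1,1,1,1).

∂_2: C_2 → C_1 maps a triangle to the signed sum of its edges. For instance
  ∂[2,3,4] = [3,4] − [2,4] + [2,3],
  ∂[1,2,5] = [2,5] − [1,5] + [1,2].
As a 12×6 matrix over Z this has rank 6, with invariant factors (1,1,1,1,1,1).

Now H_k = ker ∂_k / im ∂_{k+1}, so:

  H_0: rank C_0 − rank ∂_1 = 6 − 5 = 1, and the invariant factors of ∂_1 are all 1, so H_0 ≅ Z.
  H_1: rank ker ∂_1 − rank ∂_2 = (12 − 5) − 6 = 1, and the invariant factors of ∂_2 are all 1, so H_1 ≅ Z.
  H_2: rank ker ∂_2 − rank ∂_3 = (6 − 6) − 0 = 0, and there is no ∂_3, so H_2 ≅ 0.

As a check, the Euler characteristic is 6 − 12 + 6 = 0, which agrees with 1 − 1 + 0 = 0.
(K is a triangulation of the cylinder S^1 x I.)

H_0 = Z,  H_1 = Z,  H_2 = 0.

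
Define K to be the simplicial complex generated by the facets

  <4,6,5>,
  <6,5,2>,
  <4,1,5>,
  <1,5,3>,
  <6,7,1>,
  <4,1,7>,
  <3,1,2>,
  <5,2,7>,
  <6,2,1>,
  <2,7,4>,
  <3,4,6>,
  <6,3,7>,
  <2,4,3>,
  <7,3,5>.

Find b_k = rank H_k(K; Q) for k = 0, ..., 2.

b_0 = 1, b_1 = 2, b_2 = 1.

Fix the vertex order 1 < 2 < 3 < 4 < 5 < 6 < 7 and write every simplex with vertices in increasing order. Then dim K = 2 and the simplices of K are:

  0-simplices (7): [1], [2], [3], [4], [5], [6], [7]
  1-simplices (21): [1,2], [1,3], [1,4], [1,5], [1,6], [1,7], [2,3], [2,4], [2,5], [2,6], [2,7], [3,4], [3,5], [3,6], [3,7], [4,5], [4,6], [4,7], [5,6], [5,7], [6,7]
  2-simplices (14): [1,2,3], [1,2,6], [1,3,5], [1,4,5], [1,4,7], [1,6,7], [2,3,4], [2,4,7], [2,5,6], [2,5,7], [3,4,6], [3,5,7], [3,6,7], [4,5,6]

giving chain groups C_0 ≅ Z^7, C_1 ≅ Z^21, C_2 ≅ Z^14.

The boundary map ∂_1: C_1 → C_0 maps an edge to its endpoints' difference, ∂[p,q] = q − p.
This gives a 7×21 integer matrix of rank 6; reducing to Smith normal form yields diagonal entries (1,1,1,1,1,1).

Boundary ∂_2: C_2 → C_1 sends each 2-simplex [p,q,r] to [q,r] − [p,r] + [p,q]. For instance
  ∂[3,6,7] = [6,7] − [3,7] + [3,6],
  ∂[3,4,6] = [4,6] − [3,6] + [3,4].
The resulting 21×14 matrix has rank 13, and its Smith normal form has invariant factors (1,1,1,1,1,1,1,1,1,1,1,1,1).

From H_k ≅ ker(∂_k) / im(∂_{k+1}) we obtain:

  H_0: rank C_0 − rank ∂_1 = 7 − 6 = 1, and the invariant factors of ∂_1 are all 1, so H_0 ≅ Z.
  H_1: rank ker ∂_1 − rank ∂_2 = (21 − 6) − 13 = 2, and the invariant factors of ∂_2 are all 1, so H_1 ≅ Z^2.
  H_2: rank ker ∂_2 − rank ∂_3 = (14 − 13) − 0 = 1, and there is no ∂_3, so H_2 ≅ Z.

(K is a triangulation of the torus T^2.)

Hence the Betti numbers are b_0 = 1, b_1 = 2, b_2 = 1.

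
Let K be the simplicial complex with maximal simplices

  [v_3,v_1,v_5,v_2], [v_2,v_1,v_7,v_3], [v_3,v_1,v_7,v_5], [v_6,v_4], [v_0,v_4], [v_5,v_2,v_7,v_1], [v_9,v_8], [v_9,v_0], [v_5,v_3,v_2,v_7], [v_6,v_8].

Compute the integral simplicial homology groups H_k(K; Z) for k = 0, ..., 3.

H_0 = Z^2,  H_1 = Z,  H_2 = 0,  H_3 = Z.

K has 10 vertices, 15 edges, 10 triangles, 5 3-simplices.
rank ∂_0 = 0, rank ∂_1 = 8 ⇒ b_0 = 10 − 0 − 8 = 2; all invariant factors of ∂_1 are 1 so no torsion. So H_0 ≅ Z^2.
rank ∂_1 = 8, rank ∂_2 = 6 ⇒ b_1 = 15 − 8 − 6 = 1; all invariant factors of ∂_2 are 1 so no torsion. So H_1 ≅ Z.
rank ∂_2 = 6, rank ∂_3 = 4 ⇒ b_2 = 10 − 6 − 4 = 0; all invariant factors of ∂_3 are 1 so no torsion. So H_2 ≅ 0.
rank ∂_3 = 4, rank ∂_4 = 0 ⇒ b_3 = 5 − 4 − 0 = 1. So H_3 ≅ Z.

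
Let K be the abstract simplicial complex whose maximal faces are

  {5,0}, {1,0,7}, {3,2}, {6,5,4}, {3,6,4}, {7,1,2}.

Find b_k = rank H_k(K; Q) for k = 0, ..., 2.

b_0 = 1, b_1 = 1, b_2 = 0.

We work with the vertex ordering 0 < 1 < 2 < 3 < 4 < 5 < 6 < 7. The simplices of K, each written with vertices in increasing order, are:

  0-simplices (8): [0], [1], [2], [3], [4], [5], [6], [7]
  1-simplices (12): [0,1], [0,5], [0,7], [1,2], [1,7], [2,3], [2,7], [3,4], [3,6], [4,5], [4,6], [5,6]
  2-simplices (4): [0,1,7], [1,2,7], [3,4,6], [4,5,6]

Hence C_0 ≅ Z^8, C_1 ≅ Z^12, C_2 ≅ Z^4.

The boundary map ∂_1: C_1 → C_0 maps an edge to its endpoints' difference, ∂[p,q] = q − p. For instance
  ∂[3,6] = [6] − [3].
This gives a 8×12 integer matrix of rank 7; reducing to Smith normal form yields diagonal entries (1,1,1,1,1,1,1).

∂_2: C_2 → C_1 maps a triangle to the signed sum of its edges. For instance
  ∂[3,4,6] = [4,6] − [3,6] + [3,4],
  ∂[0,1,7] = [1,7] − [0,7] + [0,1].
The 12×4 boundary matrix has rank 4 and Smith normal form diag(1,1,1,1).

Computing H_k = (kernel of ∂_k) / (image of ∂_{k+1}):

  H_0: rank C_0 − rank ∂_1 = 8 − 7 = 1, and the invariant factors of ∂_1 are all 1, so H_0 = Z.
  H_1: rank ker ∂_1 − rank ∂_2 = (12 − 7) − 4 = 1, and the invariant factors of ∂_2 are all 1, so H_1 = Z.
  H_2: rank ker ∂_2 − rank ∂_3 = (4 − 4) − 0 = 0, and there is no ∂_3, so H_2 = 0.

As a check, the Euler characteristic is 8 − 12 + 4 = 0, which agrees with 1 − 1 + 0 = 0.

Hence the Betti numbers are b_0 = 1, b_1 = 1, b_2 = 0.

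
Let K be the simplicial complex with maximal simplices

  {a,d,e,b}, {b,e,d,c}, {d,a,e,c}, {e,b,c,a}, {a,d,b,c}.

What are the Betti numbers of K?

b_0 = 1, b_1 = 0, b_2 = 0, b_3 = 1.

Order the vertices as a < b < c < d < e. Listing each simplex with vertices in this order, K has dimension 3 with simplices:

  0-simplices (5): a, b, c, d, e
  1-simplices (10): ab, ac, ad, ae, bc, bd, be, cd, ce, de
  2-simplices (10): abc, abd, abe, acd, ace, ade, bcd, bce, bde, cde
  3-simplices (5): abcd, abce, abde, acde, bcde

giving chain groups C_0 ≅ Z^5, C_1 ≅ Z^10, C_2 ≅ Z^10, C_3 ≅ Z^5.

Boundary ∂_1: C_1 → C_0 sends each edge [p,q] (with p < q) to q − p. For instance
  ∂bd = d − b.
As a 5×10 matrix over Z this has rank 4, with invariant factors (1,1,1,1).

The boundary map ∂_2: C_2 → C_1 sends each 2-simplex [p,q,r] to [q,r] − [p,r] + [p,q]. For instance
  ∂acd = cd − ad + ac,
  ∂abc = bc − ac + ab.
The resulting 10×10 matrix has rank 6, and its Smith normal form has invariant factors (1,1,1,1,1,1).

∂_3: C_3 → C_2 sends each 3-simplex σ to the alternating sum Σ_i (−1)^i (σ with its i-th vertex removed). For instance
  ∂abcd = bcd − acd + abd − abc,
  ∂acde = cde − ade + ace − acd.
As a 10×5 matrix over Z this has rank 4, with invariant factors (1,1,1,1).

Now H_k = ker ∂_k / im ∂_{k+1}, so:

  H_0: rank C_0 − rank ∂_1 = 5 − 4 = 1, and the invariant factors of ∂_1 are all 1, so H_0 ≅ Z.
  H_1: rank ker ∂_1 − rank ∂_2 = (10 − 4) − 6 = 0, and the invariant factors of ∂_2 are all 1, so H_1 ≅ 0.
  H_2: rank ker ∂_2 − rank ∂_3 = (10 − 6) − 4 = 0, and the invariant factors of ∂_3 are all 1, so H_2 ≅ 0.
  H_3: rank ker ∂_3 − rank ∂_4 = (5 − 4) − 0 = 1, and there is no ∂_4, so H_3 ≅ Z.

As a check, the Euler characteristic is 5 − 10 + 10 − 5 = 0, which agrees with 1 − 0 + 0 − 1 = 0.
(K is a triangulation of the 3-sphere S^3.)

Hence the Betti numbers are b_0 = 1, b_1 = 0, b_2 = 0, b_3 = 1.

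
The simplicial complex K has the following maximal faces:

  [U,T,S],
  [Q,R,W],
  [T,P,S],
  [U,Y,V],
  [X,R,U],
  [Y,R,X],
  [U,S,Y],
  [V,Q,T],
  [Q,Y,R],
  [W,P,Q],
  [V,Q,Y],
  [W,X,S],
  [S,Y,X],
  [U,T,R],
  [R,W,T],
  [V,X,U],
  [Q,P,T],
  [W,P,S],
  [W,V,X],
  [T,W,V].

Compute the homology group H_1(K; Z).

We work with the vertex ordering P < Q < R < S < T < U < V < W < X < Y. The simplices of K, each written with vertices in increasing order, are:

  0-simplices (10): P, Q, R, S, T, U, V, W, X, Y
  1-simplices (30): PQ, PS, PT, PW, QR, QT, QV, QW, QY, RT, RU, RW, RX, RY, ST, SU, SW, SX, SY, TU, TV, TW, UV, UX, UY, VW, VX, VY, WX, XY
  2-simplices (20): PQT, PQW, PST, PSW, QRW, QRY, QTV, QVY, RTU, RTW, RUX, RXY, STU, SUY, SWX, SXY, TVW, UVX, UVY, VWX

so the chain groups are C_0 ≅ Z^10, C_1 ≅ Z^30, C_2 ≅ Z^20.

Boundary ∂_1: C_1 → C_0 sends each edge [p,q] (with p < q) to q − p.
As a 10×30 matrix over Z this has rank 9, with invariant factors (1,1,1,1,1,1,1,1,1).

∂_2: C_2 → C_1 maps a triangle to the signed sum of its edges. For instance
  ∂QRW = RW − QW + QR,
  ∂SXY = XY − SY + SX.
The resulting 30×20 matrix has rank 20, and its Smith normal form has invariant factors (1,1,1,1,1,1,1,1,1,1,1,1,1,1,1,1,1,1,1,2).

Computing H_k = (kernel of ∂_k) / (image of ∂_{k+1}):

  H_1: rank ker ∂_1 − rank ∂_2 = (30 − 9) − 20 = 1, and ∂_2 has invariant factor 2 > 1, so H_1 = Z ⊕ Z_2.

(K is a triangulation of the Klein bottle.)

H_1 = Z ⊕ Z_2.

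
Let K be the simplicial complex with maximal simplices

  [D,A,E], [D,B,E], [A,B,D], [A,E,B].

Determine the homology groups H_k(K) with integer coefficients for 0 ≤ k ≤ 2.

H_0 ≅ Z,  H_1 = 0,  H_2 ≅ Z.

We work with the vertex ordering A < B < D < E. The simplices of K, each written with vertices in increasing order, are:

  0-simplices (4): A, B, D, E
  1-simplices (6): AB, AD, AE, BD, BE, DE
  2-simplices (4): ABD, ABE, ADE, BDE

giving chain groups C_0 ≅ Z^4, C_1 ≅ Z^6, C_2 ≅ Z^4.

Boundary ∂_1: C_1 → C_0 maps an edge to its endpoints' difference, ∂[p,q] = q − p. For instance
  ∂BD = D − B.
This gives a 4×6 integer matrix of rank 3; reducing to Smith normal form yields diagonal entries (1,1,1).

Boundary ∂_2: C_2 → C_1 acts by ∂[p,q,r] = [q,r] − [p,r] + [p,q]. For instance
  ∂BDE = DE − BE + BD,
  ∂ADE = DE − AE + AD.
The resulting 6×4 matrix has rank 3, and its Smith normal form has invariant factors (1,1,1).

From H_k ≅ ker(∂_k) / im(∂_{k+1}) we obtain:

  H_0: rank C_0 − rank ∂_1 = 4 − 3 = 1, and the invariant factors of ∂_1 are all 1, so H_0 = Z.
  H_1: rank ker ∂_1 − rank ∂_2 = (6 − 3) − 3 = 0, and the invariant factors of ∂_2 are all 1, so H_1 = 0.
  H_2: rank ker ∂_2 − rank ∂_3 = (4 − 3) − 0 = 1, and there is no ∂_3, so H_2 = Z.

(K is a triangulation of the 2-sphere S^2.)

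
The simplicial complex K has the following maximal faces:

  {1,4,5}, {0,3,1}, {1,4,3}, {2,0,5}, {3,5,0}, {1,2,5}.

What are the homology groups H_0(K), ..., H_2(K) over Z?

H_0 ≅ Z,  H_1 ≅ Z,  H_2 = 0.

K has 6 vertices, 12 edges, 6 triangles.
rank ∂_0 = 0, rank ∂_1 = 5 ⇒ b_0 = 6 − 0 − 5 = 1; all invariant factors of ∂_1 are 1 so no torsion. So H_0 ≅ Z.
rank ∂_1 = 5, rank ∂_2 = 6 ⇒ b_1 = 12 − 5 − 6 = 1; all invariant factors of ∂_2 are 1 so no torsion. So H_1 ≅ Z.
rank ∂_2 = 6, rank ∂_3 = 0 ⇒ b_2 = 6 − 6 − 0 = 0. So H_2 ≅ 0.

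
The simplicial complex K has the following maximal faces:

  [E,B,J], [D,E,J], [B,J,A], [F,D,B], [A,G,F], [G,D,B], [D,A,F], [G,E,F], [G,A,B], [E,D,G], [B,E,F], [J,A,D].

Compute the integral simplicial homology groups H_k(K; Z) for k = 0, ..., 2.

H_0 ≅ Z,  H_1 ≅ Z_2,  H_2 = 0.

Take the total order A < B < D < E < F < G < J on the vertex set. Then K (dimension 2) consists of the simplices:

  0-simplices (7): A, B, D, E, F, G, J
  1-simplices (18): AB, AD, AF, AG, AJ, BD, BE, BF, BG, BJ, DE, DF, DG, DJ, EF, EG, EJ, FG
  2-simplices (12): ABG, ABJ, ADF, ADJ, AFG, BDF, BDG, BEF, BEJ, DEG, DEJ, EFG

giving chain groups C_0 ≅ Z^7, C_1 ≅ Z^18, C_2 ≅ Z^12.

The boundary map ∂_1: C_1 → C_0 maps an edge to its endpoints' difference, ∂[p,q] = q − p. For instance
  ∂BF = F − B.
This gives a 7×18 integer matrix of rank 6; reducing to Smith normal form yields diagonal entries (1,1,1,1,1,1).

∂_2: C_2 → C_1 maps a triangle to the signed sum of its edges. For instance
  ∂EFG = FG − EG + EF,
  ∂AFG = FG − AG + AF.
This gives a 18×12 integer matrix of rank 12; reducing to Smith normal form yields diagonal entries (1,1,1,1,1,1,1,1,1,1,1,2).

Now H_k = ker ∂_k / im ∂_{k+1}, so:

  H_0: rank C_0 − rank ∂_1 = 7 − 6 = 1, and the invariant factors of ∂_1 are all 1, so H_0 ≅ Z.
  H_1: rank ker ∂_1 − rank ∂_2 = (18 − 6) − 12 = 0, and ∂_2 has invariant factor 2 > 1, so H_1 ≅ Z_2.
  H_2: rank ker ∂_2 − rank ∂_3 = (12 − 12) − 0 = 0, and there is no ∂_3, so H_2 ≅ 0.

(K is a triangulation of the real projective plane RP^2.)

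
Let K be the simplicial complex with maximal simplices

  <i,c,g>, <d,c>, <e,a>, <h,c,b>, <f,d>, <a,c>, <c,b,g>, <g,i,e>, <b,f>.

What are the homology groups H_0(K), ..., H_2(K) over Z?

K has 9 vertices, 14 edges, 4 triangles.
rank ∂_0 = 0, rank ∂_1 = 8 ⇒ b_0 = 9 − 0 − 8 = 1; all invariant factors of ∂_1 are 1 so no torsion. So H_0 ≅ Z.
rank ∂_1 = 8, rank ∂_2 = 4 ⇒ b_1 = 14 − 8 − 4 = 2; all invariant factors of ∂_2 are 1 so no torsion. So H_1 ≅ Z^2.
rank ∂_2 = 4, rank ∂_3 = 0 ⇒ b_2 = 4 − 4 − 0 = 0. So H_2 ≅ 0.

H_0 ≅ Z,  H_1 ≅ Z^2,  H_2 = 0.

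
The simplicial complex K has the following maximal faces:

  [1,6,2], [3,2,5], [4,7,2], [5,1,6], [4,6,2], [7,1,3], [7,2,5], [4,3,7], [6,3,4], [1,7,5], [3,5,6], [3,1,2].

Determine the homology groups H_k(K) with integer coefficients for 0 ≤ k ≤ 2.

H_0 = Z,  H_1 = Z/2Z,  H_2 = 0.

Fix the vertex order 1 < 2 < 3 < 4 < 5 < 6 < 7 and write every simplex with vertices in increasing order. Then dim K = 2 and the simplices of K are:

  0-simplices (7): [1], [2], [3], [4], [5], [6], [7]
  1-simplices (18): [1,2], [1,3], [1,5], [1,6], [1,7], [2,3], [2,4], [2,5], [2,6], [2,7], [3,4], [3,5], [3,6], [3,7], [4,6], [4,7], [5,6], [5,7]
  2-simplices (12): [1,2,3], [1,2,6], [1,3,7], [1,5,6], [1,5,7], [2,3,5], [2,4,6], [2,4,7], [2,5,7], [3,4,6], [3,4,7], [3,5,6]

Hence C_0 ≅ Z^7, C_1 ≅ Z^18, C_2 ≅ Z^12.

Boundary ∂_1: C_1 → C_0 is given by ∂[p,q] = [q] − [p].
As a 7×18 matrix over Z this has rank 6, with invariant factors (1,1,1,1,1,1).

The boundary map ∂_2: C_2 → C_1 maps a triangle to the signed sum of its edges. For instance
  ∂[3,4,6] = [4,6] − [3,6] + [3,4],
  ∂[3,5,6] = [5,6] − [3,6] + [3,5].
The 18×12 boundary matrix has rank 12 and Smith normal form diag(1,1,1,1,1,1,1,1,1,1,1,2).

Reading off H_k = ker ∂_k / im ∂_{k+1}:

  H_0: rank C_0 − rank ∂_1 = 7 − 6 = 1, and the invariant factors of ∂_1 are all 1, so H_0 = Z.
  H_1: rank ker ∂_1 − rank ∂_2 = (18 − 6) − 12 = 0, and ∂_2 has invariant factor 2 > 1, so H_1 = Z/2Z.
  H_2: rank ker ∂_2 − rank ∂_3 = (12 − 12) − 0 = 0, and there is no ∂_3, so H_2 = 0.

As a check, the Euler characteristic is 7 − 18 + 12 = 1, which agrees with 1 − 0 + 0 = 1.
(K is a triangulation of the real projective plane RP^2.)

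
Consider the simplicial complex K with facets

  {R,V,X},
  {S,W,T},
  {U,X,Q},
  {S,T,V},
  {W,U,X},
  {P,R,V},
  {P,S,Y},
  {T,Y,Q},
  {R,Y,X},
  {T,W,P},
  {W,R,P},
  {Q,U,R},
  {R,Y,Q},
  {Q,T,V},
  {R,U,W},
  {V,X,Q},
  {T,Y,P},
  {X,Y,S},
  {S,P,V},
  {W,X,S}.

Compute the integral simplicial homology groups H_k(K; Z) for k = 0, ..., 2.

We work with the vertex ordering P < Q < R < S < T < U < V < W < X < Y. The simplices of K, each written with vertices in increasing order, are:

  0-simplices (10): P, Q, R, S, T, U, V, W, X, Y
  1-simplices (30): PR, PS, PT, PV, PW, PY, QR, QT, QU, QV, QX, QY, RU, RV, RW, RX, RY, ST, SV, SW, SX, SY, TV, TW, TY, UW, UX, VX, WX, XY
  2-simplices (20): PRV, PRW, PSV, PSY, PTW, PTY, QRU, QRY, QTV, QTY, QUX, QVX, RUW, RVX, RXY, STV, STW, SWX, SXY, UWX

so the chain groups are C_0 ≅ Z^10, C_1 ≅ Z^30, C_2 ≅ Z^20.

∂_1: C_1 → C_0 is given by ∂[p,q] = [q] − [p]. For instance
  ∂UX = X − U.
The 10×30 boundary matrix has rank 9 and Smith normal form diag(1,1,1,1,1,1,1,1,1).

∂_2: C_2 → C_1 maps a triangle to the signed sum of its edges. For instance
  ∂RVX = VX − RX + RV,
  ∂QVX = VX − QX + QV.
The 30×20 boundary matrix has rank 20 and Smith normal form diag(1,1,1,1,1,1,1,1,1,1,1,1,1,1,1,1,1,1,1,2).

Computing H_k = (kernel of ∂_k) / (image of ∂_{k+1}):

  H_0: rank C_0 − rank ∂_1 = 10 − 9 = 1, and the invariant factors of ∂_1 are all 1, so H_0 = Z.
  H_1: rank ker ∂_1 − rank ∂_2 = (30 − 9) − 20 = 1, and ∂_2 has invariant factor 2 > 1, so H_1 = Z ⊕ Z/2.
  H_2: rank ker ∂_2 − rank ∂_3 = (20 − 20) − 0 = 0, and there is no ∂_3, so H_2 = 0.

As a check, the Euler characteristic is 10 − 30 + 20 = 0, which agrees with 1 − 1 + 0 = 0.

H_0 = Z,  H_1 = Z ⊕ Z/2,  H_2 = 0.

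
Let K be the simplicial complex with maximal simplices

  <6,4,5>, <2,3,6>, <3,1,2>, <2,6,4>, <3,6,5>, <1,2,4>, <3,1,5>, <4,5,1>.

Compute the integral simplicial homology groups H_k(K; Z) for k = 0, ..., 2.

Take the total order 1 < 2 < 3 < 4 < 5 < 6 on the vertex set. Then K (dimension 2) consists of the simplices:

  0-simplices (6): [1], [2], [3], [4], [5], [6]
  1-simplices (12): [1,2], [1,3], [1,4], [1,5], [2,3], [2,4], [2,6], [3,5], [3,6], [4,5], [4,6], [5,6]
  2-simplices (8): [1,2,3], [1,2,4], [1,3,5], [1,4,5], [2,3,6], [2,4,6], [3,5,6], [4,5,6]

giving chain groups C_0 ≅ Z^6, C_1 ≅ Z^12, C_2 ≅ Z^8.

Boundary ∂_1: C_1 → C_0 is given by ∂[p,q] = [q] − [p]. For instance
  ∂[1,4] = [4] − [1].
The resulting 6×12 matrix has rank 5, and its Smith normal form has invariant factors (1,1,1,1,1).

∂_2: C_2 → C_1 maps a triangle to the signed sum of its edges. For instance
  ∂[2,3,6] = [3,6] − [2,6] + [2,3],
  ∂[2,4,6] = [4,6] − [2,6] + [2,4].
As a 12×8 matrix over Z this has rank 7, with invariant factors (1,1,1,1,1,1,1).

Reading off H_k = ker ∂_k / im ∂_{k+1}:

  H_0: rank C_0 − rank ∂_1 = 6 − 5 = 1, and the invariant factors of ∂_1 are all 1, so H_0 ≅ Z.
  H_1: rank ker ∂_1 − rank ∂_2 = (12 − 5) − 7 = 0, and the invariant factors of ∂_2 are all 1, so H_1 ≅ 0.
  H_2: rank ker ∂_2 − rank ∂_3 = (8 − 7) − 0 = 1, and there is no ∂_3, so H_2 ≅ Z.

H_0 ≅ Z,  H_1 = 0,  H_2 ≅ Z.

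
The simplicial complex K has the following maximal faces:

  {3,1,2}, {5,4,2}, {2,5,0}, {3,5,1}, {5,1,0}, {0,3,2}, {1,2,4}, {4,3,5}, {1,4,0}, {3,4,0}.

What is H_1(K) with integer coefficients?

Order the vertices as 0 < 1 < 2 < 3 < 4 < 5. Listing each simplex with vertices in this order, K has dimension 2 with simplices:

  0-simplices (6): [0], [1], [2], [3], [4], [5]
  1-simplices (15): [0,1], [0,2], [0,3], [0,4], [0,5], [1,2], [1,3], [1,4], [1,5], [2,3], [2,4], [2,5], [3,4], [3,5], [4,5]
  2-simplices (10): [0,1,4], [0,1,5], [0,2,3], [0,2,5], [0,3,4], [1,2,3], [1,2,4], [1,3,5], [2,4,5], [3,4,5]

Hence C_0 ≅ Z^6, C_1 ≅ Z^15, C_2 ≅ Z^10.

∂_1: C_1 → C_0 sends each edge [p,q] (with p < q) to q − p.
This gives a 6×15 integer matrix of rank 5; reducing to Smith normal form yields diagonal entries (1,1,1,1,1).

∂_2: C_2 → C_1 maps a triangle to the signed sum of its edges. For instance
  ∂[0,2,5] = [2,5] − [0,5] + [0,2],
  ∂[3,4,5] = [4,5] − [3,5] + [3,4].
As a 15×10 matrix over Z this has rank 10, with invariant factors (1,1,1,1,1,1,1,1,1,2).

Computing H_k = (kernel of ∂_k) / (image of ∂_{k+1}):

  H_1: rank ker ∂_1 − rank ∂_2 = (15 − 5) − 10 = 0, and ∂_2 has invariant factor 2 > 1, so H_1 = Z_2.

H_1 ≅ Z_2.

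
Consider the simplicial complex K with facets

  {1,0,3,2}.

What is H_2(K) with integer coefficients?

K has 4 vertices, 6 edges, 4 triangles, 1 3-simplex.
rank ∂_2 = 3, rank ∂_3 = 1 ⇒ b_2 = 4 − 3 − 1 = 0; all invariant factors of ∂_3 are 1 so no torsion. So H_2 = 0.

H_2 = 0.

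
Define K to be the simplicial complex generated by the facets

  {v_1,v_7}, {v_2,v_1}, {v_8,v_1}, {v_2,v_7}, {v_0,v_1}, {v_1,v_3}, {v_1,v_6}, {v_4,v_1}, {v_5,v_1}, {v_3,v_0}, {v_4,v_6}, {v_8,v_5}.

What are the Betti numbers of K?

Order the vertices as v_0 < v_1 < v_2 < v_3 < v_4 < v_5 < v_6 < v_7 < v_8. Listing each simplex with vertices in this order, K has dimension 1 with simplices:

  0-simplices (9): [v_0], [v_1], [v_2], [v_3], [v_4], [v_5], [v_6], [v_7], [v_8]
  1-simplices (12): [v_0,v_1], [v_0,v_3], [v_1,v_2], [v_1,v_3], [v_1,v_4], [v_1,v_5], [v_1,v_6], [v_1,v_7], [v_1,v_8], [v_2,v_7], [v_4,v_6], [v_5,v_8]

so the chain groups are C_0 ≅ Z^9, C_1 ≅ Z^12.

The boundary map ∂_1: C_1 → C_0 maps an edge to its endpoints' difference, ∂[p,q] = q − p. For instance
  ∂[v_0,v_1] = [v_1] − [v_0].
This gives a 9×12 integer matrix of rank 8; reducing to Smith normal form yields diagonal entries (1,1,1,1,1,1,1,1).

Reading off H_k = ker ∂_k / im ∂_{k+1}:

  H_0: rank C_0 − rank ∂_1 = 9 − 8 = 1, and the invariant factors of ∂_1 are all 1, so H_0 = Z.
  H_1: rank ker ∂_1 − rank ∂_2 = (12 − 8) − 0 = 4, and there is no ∂_2, so H_1 = Z^4.

Hence the Betti numbers are b_0 = 1, b_1 = 4.

b_0 = 1, b_1 = 4.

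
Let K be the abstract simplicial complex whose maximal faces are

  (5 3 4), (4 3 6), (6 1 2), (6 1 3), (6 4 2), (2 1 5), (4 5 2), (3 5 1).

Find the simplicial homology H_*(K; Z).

K has 6 vertices, 12 edges, 8 triangles.
rank ∂_0 = 0, rank ∂_1 = 5 ⇒ b_0 = 6 − 0 − 5 = 1; all invariant factors of ∂_1 are 1 so no torsion. So H_0 ≅ Z.
rank ∂_1 = 5, rank ∂_2 = 7 ⇒ b_1 = 12 − 5 − 7 = 0; all invariant factors of ∂_2 are 1 so no torsion. So H_1 ≅ 0.
rank ∂_2 = 7, rank ∂_3 = 0 ⇒ b_2 = 8 − 7 − 0 = 1. So H_2 ≅ Z.

H_0 ≅ Z,  H_1 = 0,  H_2 ≅ Z.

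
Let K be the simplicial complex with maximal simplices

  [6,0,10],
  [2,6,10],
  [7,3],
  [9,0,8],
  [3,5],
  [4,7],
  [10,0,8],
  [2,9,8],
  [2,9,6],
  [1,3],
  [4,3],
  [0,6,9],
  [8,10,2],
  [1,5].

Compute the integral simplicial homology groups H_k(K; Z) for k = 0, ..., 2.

Take the total order 0 < 1 < 2 < 3 < 4 < 5 < 6 < 7 < 8 < 9 < 10 on the vertex set. Then K (dimension 2) consists of the simplices:

  0-simplices (11): [0], [1], [2], [3], [4], [5], [6], [7], [8], [9], [10]
  1-simplices (18): [0,6], [0,8], [0,9], [0,10], [1,3], [1,5], [2,6], [2,8], [2,9], [2,10], [3,4], [3,5], [3,7], [4,7], [6,9], [6,10], [8,9], [8,10]
  2-simplices (8): [0,6,9], [0,6,10], [0,8,9], [0,8,10], [2,6,9], [2,6,10], [2,8,9], [2,8,10]

giving chain groups C_0 ≅ Z^11, C_1 ≅ Z^18, C_2 ≅ Z^8.

∂_1: C_1 → C_0 sends each edge [p,q] (with p < q) to q − p. For instance
  ∂[1,3] = [3] − [1].
The resulting 11×18 matrix has rank 9, and its Smith normal form has invariant factors (1,1,1,1,1,1,1,1,1).

Boundary ∂_2: C_2 → C_1 maps a triangle to the signed sum of its edges. For instance
  ∂[0,6,10] = [6,10] − [0,10] + [0,6],
  ∂[2,6,10] = [6,10] − [2,10] + [2,6].
As a 18×8 matrix over Z this has rank 7, with invariant factors (1,1,1,1,1,1,1).

Computing H_k = (kernel of ∂_k) / (image of ∂_{k+1}):

  H_0: rank C_0 − rank ∂_1 = 11 − 9 = 2, and the invariant factors of ∂_1 are all 1, so H_0 ≅ Z^2.
  H_1: rank ker ∂_1 − rank ∂_2 = (18 − 9) − 7 = 2, and the invariant factors of ∂_2 are all 1, so H_1 ≅ Z^2.
  H_2: rank ker ∂_2 − rank ∂_3 = (8 − 7) − 0 = 1, and there is no ∂_3, so H_2 ≅ Z.

H_0 ≅ Z^2,  H_1 ≅ Z^2,  H_2 ≅ Z.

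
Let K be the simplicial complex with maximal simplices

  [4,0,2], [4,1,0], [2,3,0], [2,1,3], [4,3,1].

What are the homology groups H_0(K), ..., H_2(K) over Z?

Fix the vertex order 0 < 1 < 2 < 3 < 4 and write every simplex with vertices in increasing order. Then dim K = 2 and the simplices of K are:

  0-simplices (5): [0], [1], [2], [3], [4]
  1-simplices (10): [0,1], [0,2], [0,3], [0,4], [1,2], [1,3], [1,4], [2,3], [2,4], [3,4]
  2-simplices (5): [0,1,4], [0,2,3], [0,2,4], [1,2,3], [1,3,4]

giving chain groups C_0 ≅ Z^5, C_1 ≅ Z^10, C_2 ≅ Z^5.

∂_1: C_1 → C_0 sends each edge [p,q] (with p < q) to q − p. For instance
  ∂[0,1] = [1] − [0].
This gives a 5×10 integer matrix of rank 4; reducing to Smith normal form yields diagonal entries (1,1,1,1).

Boundary ∂_2: C_2 → C_1 sends each 2-simplex [p,q,r] to [q,r] − [p,r] + [p,q]. For instance
  ∂[0,2,4] = [2,4] − [0,4] + [0,2],
  ∂[0,2,3] = [2,3] − [0,3] + [0,2].
As a 10×5 matrix over Z this has rank 5, with invariant factors (1,1,1,1,1).

Computing H_k = (kernel of ∂_k) / (image of ∂_{k+1}):

  H_0: rank C_0 − rank ∂_1 = 5 − 4 = 1, and the invariant factors of ∂_1 are all 1, so H_0 = Z.
  H_1: rank ker ∂_1 − rank ∂_2 = (10 − 4) − 5 = 1, and the invariant factors of ∂_2 are all 1, so H_1 = Z.
  H_2: rank ker ∂_2 − rank ∂_3 = (5 − 5) − 0 = 0, and there is no ∂_3, so H_2 = 0.

H_0 = Z,  H_1 = Z,  H_2 = 0.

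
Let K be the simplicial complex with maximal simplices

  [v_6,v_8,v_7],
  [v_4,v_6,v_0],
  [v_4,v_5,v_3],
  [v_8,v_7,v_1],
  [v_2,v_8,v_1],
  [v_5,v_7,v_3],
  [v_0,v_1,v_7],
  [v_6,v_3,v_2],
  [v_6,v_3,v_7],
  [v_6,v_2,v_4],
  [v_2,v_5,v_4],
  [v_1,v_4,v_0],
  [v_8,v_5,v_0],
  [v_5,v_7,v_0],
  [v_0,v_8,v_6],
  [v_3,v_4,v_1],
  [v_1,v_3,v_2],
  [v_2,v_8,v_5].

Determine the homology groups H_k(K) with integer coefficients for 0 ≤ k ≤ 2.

Fix the vertex order v_0 < v_1 < v_2 < v_3 < v_4 < v_5 < v_6 < v_7 < v_8 and write every simplex with vertices in increasing order. Then dim K = 2 and the simplices of K are:

  0-simplices (9): [v_0], [v_1], [v_2], [v_3], [v_4], [v_5], [v_6], [v_7], [v_8]
  1-simplices (27): (27 of them)
  2-simplices (18): (18 of them)

giving chain groups C_0 ≅ Z^9, C_1 ≅ Z^27, C_2 ≅ Z^18.

Boundary ∂_1: C_1 → C_0 sends each edge [p,q] (with p < q) to q − p.
As a 9×27 matrix over Z this has rank 8, with invariant factors (1,1,1,1,1,1,1,1).

The boundary map ∂_2: C_2 → C_1 maps a triangle to the signed sum of its edges. For instance
  ∂[v_0,v_1,v_7] = [v_1,v_7] − [v_0,v_7] + [v_0,v_1],
  ∂[v_0,v_4,v_6] = [v_4,v_6] − [v_0,v_6] + [v_0,v_4].
The 27×18 boundary matrix has rank 18 and Smith normal form diag(1,1,1,1,1,1,1,1,1,1,1,1,1,1,1,1,1,2).

Reading off H_k = ker ∂_k / im ∂_{k+1}:

  H_0: rank C_0 − rank ∂_1 = 9 − 8 = 1, and the invariant factors of ∂_1 are all 1, so H_0 ≅ Z.
  H_1: rank ker ∂_1 − rank ∂_2 = (27 − 8) − 18 = 1, and ∂_2 has invariant factor 2 > 1, so H_1 ≅ Z × Z/2.
  H_2: rank ker ∂_2 − rank ∂_3 = (18 − 18) − 0 = 0, and there is no ∂_3, so H_2 ≅ 0.

As a check, the Euler characteristic is 9 − 27 + 18 = 0, which agrees with 1 − 1 + 0 = 0.
(K is a triangulation of the Klein bottle.)

H_0 ≅ Z,  H_1 ≅ Z × Z/2,  H_2 = 0.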